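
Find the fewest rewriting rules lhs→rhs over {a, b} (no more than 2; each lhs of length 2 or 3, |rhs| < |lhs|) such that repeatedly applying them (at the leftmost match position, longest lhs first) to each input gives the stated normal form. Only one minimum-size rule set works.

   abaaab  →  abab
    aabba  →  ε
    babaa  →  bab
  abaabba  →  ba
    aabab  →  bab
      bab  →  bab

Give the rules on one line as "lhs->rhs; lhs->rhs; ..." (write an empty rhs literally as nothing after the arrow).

  | abaaab => abab
  | aabba => bba => aa => ε
  | babaa => bab
  | abaabba => abbba => aaba => ba

aa->; bb->a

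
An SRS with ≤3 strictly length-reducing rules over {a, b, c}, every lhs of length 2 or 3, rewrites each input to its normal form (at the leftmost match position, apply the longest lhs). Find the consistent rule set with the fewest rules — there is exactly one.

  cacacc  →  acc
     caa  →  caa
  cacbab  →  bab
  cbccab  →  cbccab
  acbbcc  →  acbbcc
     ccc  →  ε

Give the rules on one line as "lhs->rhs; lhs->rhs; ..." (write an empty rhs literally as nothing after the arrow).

cac->; ccc->

  | cacacc => acc
  | caa
  | cacbab => bab
  | cbccab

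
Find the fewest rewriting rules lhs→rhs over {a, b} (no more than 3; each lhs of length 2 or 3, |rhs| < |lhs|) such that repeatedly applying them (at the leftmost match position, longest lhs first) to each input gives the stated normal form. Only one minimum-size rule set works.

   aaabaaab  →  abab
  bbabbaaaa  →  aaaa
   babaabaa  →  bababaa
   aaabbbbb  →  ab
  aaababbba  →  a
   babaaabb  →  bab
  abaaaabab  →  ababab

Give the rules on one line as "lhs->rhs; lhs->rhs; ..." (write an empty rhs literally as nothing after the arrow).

  | aaabaaab => aabaaab => abaaab => abaab => abab
  | bbabbaaaa => aabbaaaa => abbaaaa => aaaa
  | babaabaa => bababaa
  | aaabbbbb => aabbbbb => abbbbb => bbb => ab

aab->ab; abb->; bb->a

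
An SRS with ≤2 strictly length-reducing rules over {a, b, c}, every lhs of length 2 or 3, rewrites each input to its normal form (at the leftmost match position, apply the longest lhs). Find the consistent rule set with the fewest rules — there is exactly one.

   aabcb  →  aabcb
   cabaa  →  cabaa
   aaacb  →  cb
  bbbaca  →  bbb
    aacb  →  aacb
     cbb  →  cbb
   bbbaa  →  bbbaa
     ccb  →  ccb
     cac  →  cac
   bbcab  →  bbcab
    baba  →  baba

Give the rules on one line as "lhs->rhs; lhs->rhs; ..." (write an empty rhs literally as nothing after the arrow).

aaa->; aca->

  | aabcb
  | cabaa
  | aaacb => cb
  | bbbaca => bbb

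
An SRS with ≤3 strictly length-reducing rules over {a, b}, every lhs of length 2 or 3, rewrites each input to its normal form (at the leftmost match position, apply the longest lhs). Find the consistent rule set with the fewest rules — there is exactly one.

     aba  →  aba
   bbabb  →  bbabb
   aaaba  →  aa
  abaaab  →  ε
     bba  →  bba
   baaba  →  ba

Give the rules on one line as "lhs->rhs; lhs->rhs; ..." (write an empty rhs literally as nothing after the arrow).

aab->; baa->

  | aba
  | bbabb
  | aaaba => aa
  | abaaab => aab => ε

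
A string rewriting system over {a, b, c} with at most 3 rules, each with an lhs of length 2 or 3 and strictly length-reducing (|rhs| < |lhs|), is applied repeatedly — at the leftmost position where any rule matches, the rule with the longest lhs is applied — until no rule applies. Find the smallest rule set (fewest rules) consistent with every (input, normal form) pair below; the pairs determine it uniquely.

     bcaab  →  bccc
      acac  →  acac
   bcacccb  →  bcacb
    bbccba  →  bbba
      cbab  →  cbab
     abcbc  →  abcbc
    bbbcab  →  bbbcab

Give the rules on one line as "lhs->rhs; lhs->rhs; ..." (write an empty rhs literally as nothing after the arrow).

aab->cc; ccb->b

  | bcaab => bccc
  | acac
  | bcacccb => bcacb
  | bbccba => bbba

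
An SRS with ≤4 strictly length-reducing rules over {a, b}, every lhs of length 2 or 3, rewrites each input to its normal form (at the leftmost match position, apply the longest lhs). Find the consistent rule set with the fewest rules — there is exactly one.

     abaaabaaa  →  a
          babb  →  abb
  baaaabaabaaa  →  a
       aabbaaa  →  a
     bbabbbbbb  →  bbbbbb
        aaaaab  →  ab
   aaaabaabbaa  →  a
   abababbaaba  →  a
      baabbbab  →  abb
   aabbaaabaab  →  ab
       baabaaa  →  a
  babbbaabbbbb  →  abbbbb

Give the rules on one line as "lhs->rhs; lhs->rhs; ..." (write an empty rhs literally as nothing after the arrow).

aa->a; ba->a; bba->

  | abaaabaaa => aaaabaaa => aaabaaa => aabaaa => abaaa => aaaa => aaa => aa => a
  | babb => abb
  | baaaabaabaaa => aaaabaabaaa => aaabaabaaa => aabaabaaa => abaabaaa => aaabaaa => aabaaa => abaaa => aaaa => aaa => aa => a
  | aabbaaa => abbaaa => aaa => aa => a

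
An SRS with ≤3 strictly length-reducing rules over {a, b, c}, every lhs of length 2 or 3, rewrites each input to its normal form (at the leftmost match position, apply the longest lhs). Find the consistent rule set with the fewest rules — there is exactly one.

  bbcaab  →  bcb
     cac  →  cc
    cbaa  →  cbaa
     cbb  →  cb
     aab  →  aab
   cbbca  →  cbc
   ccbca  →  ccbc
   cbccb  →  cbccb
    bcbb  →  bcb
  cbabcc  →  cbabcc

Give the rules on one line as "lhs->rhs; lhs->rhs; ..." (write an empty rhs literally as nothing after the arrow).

bb->b; ca->c

  | bbcaab => bcaab => bcab => bcb
  | cac => cc
  | cbaa
  | cbb => cb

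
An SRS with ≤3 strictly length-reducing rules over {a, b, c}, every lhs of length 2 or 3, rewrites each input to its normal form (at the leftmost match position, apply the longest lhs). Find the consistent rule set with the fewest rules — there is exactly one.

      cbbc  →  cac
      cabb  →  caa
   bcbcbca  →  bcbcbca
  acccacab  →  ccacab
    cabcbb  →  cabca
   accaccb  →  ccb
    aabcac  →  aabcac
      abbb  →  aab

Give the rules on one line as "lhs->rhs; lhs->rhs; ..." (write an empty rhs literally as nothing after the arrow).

  | cbbc => cac
  | cabb => caa
  | bcbcbca
  | acccacab => ccacab

acc->c; bb->a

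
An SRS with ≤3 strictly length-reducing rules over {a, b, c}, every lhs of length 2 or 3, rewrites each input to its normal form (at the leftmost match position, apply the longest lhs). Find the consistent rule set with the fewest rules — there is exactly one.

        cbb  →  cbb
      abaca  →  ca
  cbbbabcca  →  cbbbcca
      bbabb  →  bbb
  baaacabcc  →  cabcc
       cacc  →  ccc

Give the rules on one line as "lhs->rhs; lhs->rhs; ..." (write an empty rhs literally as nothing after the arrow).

  | cbb
  | abaca => aca => ca
  | cbbbabcca => cbbbcca
  | bbabb => bbb

ac->c; ba->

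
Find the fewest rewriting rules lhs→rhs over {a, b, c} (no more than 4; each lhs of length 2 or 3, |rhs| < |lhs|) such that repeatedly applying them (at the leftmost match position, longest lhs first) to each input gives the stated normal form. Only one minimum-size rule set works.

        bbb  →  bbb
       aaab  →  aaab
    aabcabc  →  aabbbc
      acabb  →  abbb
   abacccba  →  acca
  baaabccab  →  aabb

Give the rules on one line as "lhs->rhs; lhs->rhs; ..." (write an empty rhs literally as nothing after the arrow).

  | bbb
  | aaab
  | aabcabc => aabbbc
  | acabb => abbb

ba->; cab->bb; cb->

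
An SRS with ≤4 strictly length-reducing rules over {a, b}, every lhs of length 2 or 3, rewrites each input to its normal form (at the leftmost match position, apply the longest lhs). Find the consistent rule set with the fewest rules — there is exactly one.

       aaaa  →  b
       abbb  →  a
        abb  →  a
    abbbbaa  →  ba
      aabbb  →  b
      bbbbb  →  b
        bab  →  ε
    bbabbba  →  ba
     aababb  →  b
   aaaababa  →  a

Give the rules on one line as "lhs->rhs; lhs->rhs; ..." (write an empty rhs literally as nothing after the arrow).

aa->b; ab->a; bab->; bb->b

  | aaaa => baa => bb => b
  | abbb => abb => ab => a
  | abb => ab => a
  | abbbbaa => abbbaa => abbaa => abaa => aaa => ba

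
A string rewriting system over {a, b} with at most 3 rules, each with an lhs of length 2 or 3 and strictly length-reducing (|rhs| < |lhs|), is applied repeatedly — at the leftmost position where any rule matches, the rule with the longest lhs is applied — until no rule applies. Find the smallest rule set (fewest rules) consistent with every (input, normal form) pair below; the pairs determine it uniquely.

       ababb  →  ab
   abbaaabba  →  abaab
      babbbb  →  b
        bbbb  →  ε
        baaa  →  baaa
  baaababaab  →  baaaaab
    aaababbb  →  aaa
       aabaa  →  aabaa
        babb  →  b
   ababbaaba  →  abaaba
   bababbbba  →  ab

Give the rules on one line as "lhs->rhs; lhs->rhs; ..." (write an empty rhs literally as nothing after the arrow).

bab->; bb->; bba->b

  | ababb => ab
  | abbaaabba => abaabba => abaab
  | babbbb => bbb => b
  | bbbb => bb => ε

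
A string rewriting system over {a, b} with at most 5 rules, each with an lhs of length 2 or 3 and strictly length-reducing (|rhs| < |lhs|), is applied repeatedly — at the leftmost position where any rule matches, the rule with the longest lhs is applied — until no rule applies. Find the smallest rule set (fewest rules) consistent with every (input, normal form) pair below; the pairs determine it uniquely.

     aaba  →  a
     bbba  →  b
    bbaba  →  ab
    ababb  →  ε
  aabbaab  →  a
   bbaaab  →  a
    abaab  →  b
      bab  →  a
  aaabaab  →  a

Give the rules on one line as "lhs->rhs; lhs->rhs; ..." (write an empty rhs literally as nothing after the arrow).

aa->b; ba->b; bab->a; bb->

  | aaba => bba => a
  | bbba => ba => b
  | bbaba => aba => ab
  | ababb => aab => bb => ε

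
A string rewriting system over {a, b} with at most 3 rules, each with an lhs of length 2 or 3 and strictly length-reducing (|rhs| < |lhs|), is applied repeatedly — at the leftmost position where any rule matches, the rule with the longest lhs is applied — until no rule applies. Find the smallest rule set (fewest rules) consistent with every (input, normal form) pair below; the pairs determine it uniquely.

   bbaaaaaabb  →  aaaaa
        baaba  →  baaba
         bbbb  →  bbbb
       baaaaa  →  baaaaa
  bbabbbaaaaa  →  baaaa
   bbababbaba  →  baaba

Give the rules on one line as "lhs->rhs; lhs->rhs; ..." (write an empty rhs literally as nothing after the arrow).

  | bbaaaaaabb => aaaaabb => aaaaa
  | baaba
  | bbbb
  | baaaaa

abb->a; bba->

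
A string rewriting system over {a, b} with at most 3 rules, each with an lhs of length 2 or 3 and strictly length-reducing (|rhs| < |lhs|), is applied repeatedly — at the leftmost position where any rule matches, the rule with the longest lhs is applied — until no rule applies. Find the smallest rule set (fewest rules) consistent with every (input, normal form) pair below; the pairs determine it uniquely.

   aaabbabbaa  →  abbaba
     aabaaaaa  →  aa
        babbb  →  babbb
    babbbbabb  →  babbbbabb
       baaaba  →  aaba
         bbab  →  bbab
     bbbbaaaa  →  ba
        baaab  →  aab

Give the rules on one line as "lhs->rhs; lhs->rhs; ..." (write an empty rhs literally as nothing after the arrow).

aaa->a; baa->a

  | aaabbabbaa => abbabbaa => abbaba
  | aabaaaaa => aaaaaa => aaaa => aa
  | babbb
  | babbbbabb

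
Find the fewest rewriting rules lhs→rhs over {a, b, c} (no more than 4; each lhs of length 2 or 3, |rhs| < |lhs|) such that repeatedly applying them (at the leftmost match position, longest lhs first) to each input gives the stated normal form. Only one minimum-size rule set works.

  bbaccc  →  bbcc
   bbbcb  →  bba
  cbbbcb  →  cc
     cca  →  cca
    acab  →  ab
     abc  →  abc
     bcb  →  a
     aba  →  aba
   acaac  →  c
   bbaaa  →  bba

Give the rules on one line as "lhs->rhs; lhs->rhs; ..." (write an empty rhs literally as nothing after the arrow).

  | bbaccc => bbcc
  | bbbcb => bba
  | cbbbcb => cbbcb => cbcb => ccb => cc
  | cca

aa->; ac->; bcb->a; cb->c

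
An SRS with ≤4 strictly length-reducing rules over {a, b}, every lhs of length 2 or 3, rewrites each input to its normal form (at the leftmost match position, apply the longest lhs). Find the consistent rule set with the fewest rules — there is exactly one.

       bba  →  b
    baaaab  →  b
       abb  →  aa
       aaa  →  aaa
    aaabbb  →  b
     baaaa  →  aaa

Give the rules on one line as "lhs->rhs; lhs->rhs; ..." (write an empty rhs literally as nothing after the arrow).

ab->b; abb->aa; ba->

  | bba => b
  | baaaab => aaab => aab => ab => b
  | abb => aa
  | aaa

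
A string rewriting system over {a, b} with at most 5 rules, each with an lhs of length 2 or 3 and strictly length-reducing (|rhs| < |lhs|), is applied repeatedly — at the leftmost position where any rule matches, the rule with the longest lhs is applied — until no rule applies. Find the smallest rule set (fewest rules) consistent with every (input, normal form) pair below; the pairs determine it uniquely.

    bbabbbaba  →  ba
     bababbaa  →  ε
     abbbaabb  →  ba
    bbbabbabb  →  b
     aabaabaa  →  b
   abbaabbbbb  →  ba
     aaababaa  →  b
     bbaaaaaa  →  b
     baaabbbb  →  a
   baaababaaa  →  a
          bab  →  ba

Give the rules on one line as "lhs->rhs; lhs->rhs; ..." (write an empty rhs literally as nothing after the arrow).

aa->b; aab->b; ab->a; bb->

  | bbabbbaba => abbbaba => abbaba => ababa => aaba => ba
  | bababbaa => baabbaa => bbbaa => baa => bb => ε
  | abbbaabb => abbaabb => abaabb => aaabb => babb => bab => ba
  | bbbabbabb => babbabb => bababb => baabb => bbb => b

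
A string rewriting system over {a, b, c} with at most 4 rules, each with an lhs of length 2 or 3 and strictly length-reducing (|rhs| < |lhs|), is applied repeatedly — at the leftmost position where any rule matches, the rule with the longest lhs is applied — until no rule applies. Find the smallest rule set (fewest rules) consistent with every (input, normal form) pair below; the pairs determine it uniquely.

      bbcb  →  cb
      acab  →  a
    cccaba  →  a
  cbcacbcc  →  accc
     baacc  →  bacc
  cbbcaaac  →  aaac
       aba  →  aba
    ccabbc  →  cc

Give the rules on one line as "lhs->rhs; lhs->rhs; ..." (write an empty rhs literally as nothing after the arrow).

baa->ba; bc->c; ca->a; cab->

  | bbcb => bcb => cb
  | acab => a
  | cccaba => cca => ca => a
  | cbcacbcc => ccacbcc => cacbcc => acbcc => accc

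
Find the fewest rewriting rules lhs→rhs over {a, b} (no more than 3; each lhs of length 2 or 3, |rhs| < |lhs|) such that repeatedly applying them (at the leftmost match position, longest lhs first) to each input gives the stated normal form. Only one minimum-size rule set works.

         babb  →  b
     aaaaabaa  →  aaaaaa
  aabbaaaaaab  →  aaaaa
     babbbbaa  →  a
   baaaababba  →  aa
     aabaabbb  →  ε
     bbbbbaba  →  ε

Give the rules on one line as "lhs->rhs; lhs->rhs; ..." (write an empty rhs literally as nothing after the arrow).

ab->; ba->; bb->b

  | babb => bb => b
  | aaaaabaa => aaaaaa
  | aabbaaaaaab => abaaaaaab => aaaaaab => aaaaa
  | babbbbaa => bbbbaa => bbbaa => bbaa => baa => a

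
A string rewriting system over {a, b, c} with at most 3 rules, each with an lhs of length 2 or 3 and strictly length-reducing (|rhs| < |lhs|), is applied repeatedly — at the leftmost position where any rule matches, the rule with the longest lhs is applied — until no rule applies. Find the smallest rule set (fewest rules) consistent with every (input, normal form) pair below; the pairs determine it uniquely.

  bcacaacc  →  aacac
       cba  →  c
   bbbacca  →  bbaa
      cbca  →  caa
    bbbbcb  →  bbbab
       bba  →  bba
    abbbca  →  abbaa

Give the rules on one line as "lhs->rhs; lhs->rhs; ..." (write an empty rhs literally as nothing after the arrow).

  | bcacaacc => aacaacc => aacac
  | cba => c
  | bbbacca => bbbca => bbaa
  | cbca => caa

acc->c; bc->a; cba->c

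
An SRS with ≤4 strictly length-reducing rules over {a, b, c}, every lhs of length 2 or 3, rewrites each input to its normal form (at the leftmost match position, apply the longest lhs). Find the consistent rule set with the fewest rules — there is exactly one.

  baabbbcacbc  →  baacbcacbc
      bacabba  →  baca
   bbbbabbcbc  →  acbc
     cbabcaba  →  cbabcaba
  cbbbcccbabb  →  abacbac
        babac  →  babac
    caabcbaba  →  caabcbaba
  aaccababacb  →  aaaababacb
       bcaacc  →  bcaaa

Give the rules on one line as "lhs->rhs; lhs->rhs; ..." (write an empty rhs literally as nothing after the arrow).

bb->c; bba->; cc->a

  | baabbbcacbc => baacbcacbc
  | bacabba => baca
  | bbbbabbcbc => cbbabbcbc => cbbcbc => cccbc => acbc
  | cbabcaba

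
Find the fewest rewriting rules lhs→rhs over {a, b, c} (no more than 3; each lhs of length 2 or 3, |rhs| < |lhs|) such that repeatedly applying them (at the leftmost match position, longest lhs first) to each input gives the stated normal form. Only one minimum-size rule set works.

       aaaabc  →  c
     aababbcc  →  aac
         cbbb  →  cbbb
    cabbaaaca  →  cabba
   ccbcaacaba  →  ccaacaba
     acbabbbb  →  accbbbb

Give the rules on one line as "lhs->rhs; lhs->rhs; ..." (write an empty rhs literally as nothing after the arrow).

  | aaaabc => babc => cbc => c
  | aababbcc => aacbbcc => aacbc => aac
  | cbbb
  | cabbaaaca => cabbbca => cabba

aaa->b; bab->cb; bc->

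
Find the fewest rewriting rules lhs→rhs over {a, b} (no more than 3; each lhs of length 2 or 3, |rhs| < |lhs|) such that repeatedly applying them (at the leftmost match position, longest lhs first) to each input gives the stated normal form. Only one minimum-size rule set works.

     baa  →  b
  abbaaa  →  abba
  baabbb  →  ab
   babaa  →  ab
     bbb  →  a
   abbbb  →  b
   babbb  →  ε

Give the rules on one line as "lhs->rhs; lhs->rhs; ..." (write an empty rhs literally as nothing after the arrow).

  | baa => b
  | abbaaa => abba
  | baabbb => bbbb => ab
  | babaa => abaa => ab

aa->; bab->ab; bbb->a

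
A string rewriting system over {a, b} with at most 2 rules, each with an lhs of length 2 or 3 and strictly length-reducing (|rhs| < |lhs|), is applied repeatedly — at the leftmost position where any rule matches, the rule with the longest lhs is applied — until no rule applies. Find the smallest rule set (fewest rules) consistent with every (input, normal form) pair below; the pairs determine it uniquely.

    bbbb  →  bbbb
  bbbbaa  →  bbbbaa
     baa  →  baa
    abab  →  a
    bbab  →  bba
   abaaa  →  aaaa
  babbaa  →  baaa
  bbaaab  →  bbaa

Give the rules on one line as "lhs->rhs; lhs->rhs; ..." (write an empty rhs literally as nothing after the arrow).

  | bbbb
  | bbbbaa
  | baa
  | abab => aab => a

aab->a; ab->a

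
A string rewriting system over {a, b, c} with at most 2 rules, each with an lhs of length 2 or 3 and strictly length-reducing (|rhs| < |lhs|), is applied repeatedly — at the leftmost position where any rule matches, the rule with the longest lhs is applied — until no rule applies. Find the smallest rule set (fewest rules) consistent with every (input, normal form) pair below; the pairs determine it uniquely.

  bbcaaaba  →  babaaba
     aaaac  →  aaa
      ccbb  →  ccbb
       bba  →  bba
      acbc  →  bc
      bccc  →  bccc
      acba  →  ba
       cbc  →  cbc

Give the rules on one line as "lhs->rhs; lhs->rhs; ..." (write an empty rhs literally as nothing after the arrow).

  | bbcaaaba => babaaba
  | aaaac => aaa
  | ccbb
  | bba

ac->; bca->ab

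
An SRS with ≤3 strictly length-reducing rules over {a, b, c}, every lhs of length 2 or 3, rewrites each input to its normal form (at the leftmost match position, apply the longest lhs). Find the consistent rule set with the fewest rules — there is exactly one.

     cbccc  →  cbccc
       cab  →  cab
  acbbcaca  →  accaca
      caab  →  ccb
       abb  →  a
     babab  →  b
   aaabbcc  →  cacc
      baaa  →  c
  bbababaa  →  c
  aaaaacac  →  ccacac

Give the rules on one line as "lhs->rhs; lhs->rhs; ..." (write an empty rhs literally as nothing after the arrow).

  | cbccc
  | cab
  | acbbcaca => accaca
  | caab => ccb

aa->c; ba->; bb->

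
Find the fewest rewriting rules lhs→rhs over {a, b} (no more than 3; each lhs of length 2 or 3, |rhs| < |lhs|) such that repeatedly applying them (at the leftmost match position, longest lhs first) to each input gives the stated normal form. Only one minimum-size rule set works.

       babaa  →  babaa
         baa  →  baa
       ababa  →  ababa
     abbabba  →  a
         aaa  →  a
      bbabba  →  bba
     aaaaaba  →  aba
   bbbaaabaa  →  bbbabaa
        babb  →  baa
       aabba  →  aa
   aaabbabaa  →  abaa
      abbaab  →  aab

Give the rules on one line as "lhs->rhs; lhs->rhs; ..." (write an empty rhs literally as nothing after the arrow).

  | babaa
  | baa
  | ababa
  | abbabba => aaabba => abba => aaa => a

aaa->a; abb->aa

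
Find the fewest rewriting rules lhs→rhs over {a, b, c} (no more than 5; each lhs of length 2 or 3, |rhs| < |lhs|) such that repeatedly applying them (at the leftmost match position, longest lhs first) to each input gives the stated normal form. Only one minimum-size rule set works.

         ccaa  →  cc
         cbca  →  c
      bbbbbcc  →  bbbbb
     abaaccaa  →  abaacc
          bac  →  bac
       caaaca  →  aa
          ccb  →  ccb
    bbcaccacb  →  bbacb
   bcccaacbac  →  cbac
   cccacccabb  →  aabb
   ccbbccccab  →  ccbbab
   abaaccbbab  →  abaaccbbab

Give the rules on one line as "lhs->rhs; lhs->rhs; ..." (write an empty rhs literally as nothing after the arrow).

  | ccaa => cca => cc
  | cbca => ca => c
  | bbbbbcc => bbbbbc => bbbbb
  | abaaccaa => abaacca => abaacc

bbc->bb; bc->; ca->c; cac->a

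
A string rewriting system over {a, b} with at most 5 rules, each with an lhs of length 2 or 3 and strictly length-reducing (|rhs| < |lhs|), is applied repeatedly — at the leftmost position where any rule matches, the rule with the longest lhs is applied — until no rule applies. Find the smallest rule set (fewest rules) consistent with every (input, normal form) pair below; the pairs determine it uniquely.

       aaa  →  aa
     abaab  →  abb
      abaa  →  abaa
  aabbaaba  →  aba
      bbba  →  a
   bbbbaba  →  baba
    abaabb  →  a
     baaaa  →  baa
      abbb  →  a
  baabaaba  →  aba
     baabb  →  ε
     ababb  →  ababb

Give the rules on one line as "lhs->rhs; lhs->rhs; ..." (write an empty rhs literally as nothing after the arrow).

aaa->aa; aab->b; bba->; bbb->

  | aaa => aa
  | abaab => abb
  | abaa
  | aabbaaba => bbaaba => aba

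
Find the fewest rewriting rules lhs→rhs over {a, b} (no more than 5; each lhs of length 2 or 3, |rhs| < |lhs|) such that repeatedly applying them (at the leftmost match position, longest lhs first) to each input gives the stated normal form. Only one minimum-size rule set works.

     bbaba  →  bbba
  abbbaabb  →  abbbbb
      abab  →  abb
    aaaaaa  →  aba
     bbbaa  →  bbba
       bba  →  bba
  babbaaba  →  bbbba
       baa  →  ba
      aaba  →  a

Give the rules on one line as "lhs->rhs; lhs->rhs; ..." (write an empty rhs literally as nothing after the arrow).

  | bbaba => bbba
  | abbbaabb => abbbabb => abbbbb
  | abab => abb
  | aaaaaa => abaaa => abaa => aba

aaa->ab; aab->; baa->ba; bab->bb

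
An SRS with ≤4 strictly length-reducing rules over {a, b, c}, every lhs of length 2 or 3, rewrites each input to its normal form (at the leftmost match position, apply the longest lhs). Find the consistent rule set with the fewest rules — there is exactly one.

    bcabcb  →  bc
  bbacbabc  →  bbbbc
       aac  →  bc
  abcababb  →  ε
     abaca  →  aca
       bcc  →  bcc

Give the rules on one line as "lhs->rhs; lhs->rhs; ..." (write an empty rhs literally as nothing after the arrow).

  | bcabcb => bccb => bc
  | bbacbabc => bbaabc => bbbbc
  | aac => bc
  | abcababb => cababb => cabb => cb => ε

aa->b; ab->; cb->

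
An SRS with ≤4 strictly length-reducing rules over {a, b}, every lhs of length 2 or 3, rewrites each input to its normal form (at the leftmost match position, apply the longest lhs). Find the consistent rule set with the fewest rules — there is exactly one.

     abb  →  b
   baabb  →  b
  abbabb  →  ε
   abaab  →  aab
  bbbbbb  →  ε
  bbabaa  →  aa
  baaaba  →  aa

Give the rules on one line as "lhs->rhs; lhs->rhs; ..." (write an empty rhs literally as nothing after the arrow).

abb->b; ba->; bb->

  | abb => b
  | baabb => abb => b
  | abbabb => babb => bb => ε
  | abaab => aab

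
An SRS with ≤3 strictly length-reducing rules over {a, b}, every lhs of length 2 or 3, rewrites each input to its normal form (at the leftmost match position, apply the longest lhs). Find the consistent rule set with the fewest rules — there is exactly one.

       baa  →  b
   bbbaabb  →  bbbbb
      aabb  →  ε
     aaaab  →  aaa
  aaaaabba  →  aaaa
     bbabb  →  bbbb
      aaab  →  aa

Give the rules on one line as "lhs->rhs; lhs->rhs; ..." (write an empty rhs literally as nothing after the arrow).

  | baa => ba => b
  | bbbaabb => bbbabb => bbbbb
  | aabb => ab => ε
  | aaaab => aaa

ab->; ba->b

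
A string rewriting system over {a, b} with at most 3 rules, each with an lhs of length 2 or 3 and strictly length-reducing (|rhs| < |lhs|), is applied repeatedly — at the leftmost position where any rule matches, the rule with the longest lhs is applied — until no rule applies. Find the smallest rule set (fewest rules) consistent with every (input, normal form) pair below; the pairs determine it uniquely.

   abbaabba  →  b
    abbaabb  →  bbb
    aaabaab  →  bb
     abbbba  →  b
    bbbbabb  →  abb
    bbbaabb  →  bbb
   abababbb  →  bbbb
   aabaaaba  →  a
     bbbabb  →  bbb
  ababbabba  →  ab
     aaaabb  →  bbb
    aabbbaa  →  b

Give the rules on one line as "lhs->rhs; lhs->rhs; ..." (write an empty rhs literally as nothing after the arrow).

aa->b; ba->b; bba->a

  | abbaabba => aaabba => babba => bbba => ba => b
  | abbaabb => aaabb => babb => bbb
  | aaabaab => babaab => bbaab => aab => bb
  | abbbba => abba => aa => b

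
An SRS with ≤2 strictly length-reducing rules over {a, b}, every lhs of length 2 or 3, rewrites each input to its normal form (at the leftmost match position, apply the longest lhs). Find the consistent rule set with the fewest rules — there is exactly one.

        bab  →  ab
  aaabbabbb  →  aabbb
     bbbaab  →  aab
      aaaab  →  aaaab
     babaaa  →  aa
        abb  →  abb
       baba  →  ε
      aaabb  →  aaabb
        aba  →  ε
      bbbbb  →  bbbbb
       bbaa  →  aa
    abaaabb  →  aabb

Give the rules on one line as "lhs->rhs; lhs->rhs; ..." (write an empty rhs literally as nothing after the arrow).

aba->; ba->a

  | bab => ab
  | aaabbabbb => aaababbb => aabbb
  | bbbaab => bbaab => baab => aab
  | aaaab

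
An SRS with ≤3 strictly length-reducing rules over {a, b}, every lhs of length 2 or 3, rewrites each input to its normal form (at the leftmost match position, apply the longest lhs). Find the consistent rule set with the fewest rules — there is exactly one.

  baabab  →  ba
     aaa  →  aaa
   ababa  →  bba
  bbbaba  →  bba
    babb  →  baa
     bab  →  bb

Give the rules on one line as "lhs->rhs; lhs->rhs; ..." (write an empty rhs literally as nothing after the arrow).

ab->b; abb->aa; bbb->ba

  | baabab => babab => bbab => bbb => ba
  | aaa
  | ababa => baba => bba
  | bbbaba => baaba => baba => bba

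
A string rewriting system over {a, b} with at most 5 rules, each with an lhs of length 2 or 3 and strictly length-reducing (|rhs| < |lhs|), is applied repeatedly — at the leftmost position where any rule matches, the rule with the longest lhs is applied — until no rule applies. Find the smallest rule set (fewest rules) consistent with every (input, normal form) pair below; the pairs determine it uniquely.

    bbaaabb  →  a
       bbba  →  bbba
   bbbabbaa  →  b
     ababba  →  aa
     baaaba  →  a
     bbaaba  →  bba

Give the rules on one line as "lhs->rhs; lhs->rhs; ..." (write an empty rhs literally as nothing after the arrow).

ab->; abb->a; baa->; bab->aa

  | bbaaabb => babb => aab => a
  | bbba
  | bbbabbaa => bbaabaa => bbaa => b
  | ababba => abba => aa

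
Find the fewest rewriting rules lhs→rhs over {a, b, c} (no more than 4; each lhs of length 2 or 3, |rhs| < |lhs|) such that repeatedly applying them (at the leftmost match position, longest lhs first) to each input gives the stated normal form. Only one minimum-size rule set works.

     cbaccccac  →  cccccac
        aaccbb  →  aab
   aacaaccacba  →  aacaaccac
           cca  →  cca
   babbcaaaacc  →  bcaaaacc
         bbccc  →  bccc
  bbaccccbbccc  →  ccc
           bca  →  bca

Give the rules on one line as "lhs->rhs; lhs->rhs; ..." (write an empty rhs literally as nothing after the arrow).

ba->; bb->b; ccb->

  | cbaccccac => cccccac
  | aaccbb => aab
  | aacaaccacba => aacaaccac
  | cca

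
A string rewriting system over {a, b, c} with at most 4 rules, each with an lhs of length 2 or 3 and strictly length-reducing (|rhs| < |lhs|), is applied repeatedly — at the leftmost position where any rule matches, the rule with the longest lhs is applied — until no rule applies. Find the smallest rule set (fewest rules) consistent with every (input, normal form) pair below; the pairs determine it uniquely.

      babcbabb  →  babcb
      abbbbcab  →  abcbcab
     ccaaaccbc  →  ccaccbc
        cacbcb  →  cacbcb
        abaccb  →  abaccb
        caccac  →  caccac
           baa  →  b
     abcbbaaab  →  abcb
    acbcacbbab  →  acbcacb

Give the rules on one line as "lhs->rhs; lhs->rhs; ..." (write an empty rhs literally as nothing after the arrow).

aa->; bb->a; bbb->bc

  | babcbabb => babcbaa => babcb
  | abbbbcab => abcbcab
  | ccaaaccbc => ccaccbc
  | cacbcb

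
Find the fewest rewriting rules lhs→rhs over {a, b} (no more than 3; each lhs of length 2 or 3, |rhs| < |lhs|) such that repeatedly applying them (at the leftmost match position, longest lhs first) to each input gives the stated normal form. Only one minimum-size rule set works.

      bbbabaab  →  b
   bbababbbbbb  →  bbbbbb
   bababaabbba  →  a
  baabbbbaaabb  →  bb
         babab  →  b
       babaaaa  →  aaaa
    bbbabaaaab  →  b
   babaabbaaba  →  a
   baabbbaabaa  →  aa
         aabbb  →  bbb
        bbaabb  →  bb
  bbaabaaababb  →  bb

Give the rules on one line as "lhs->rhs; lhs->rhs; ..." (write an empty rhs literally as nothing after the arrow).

  | bbbabaab => bbabaab => babaab => abaab => baab => aab => ab => b
  | bbababbbbbb => bababbbbbb => ababbbbbb => babbbbbb => abbbbbb => bbbbbb
  | bababaabbba => ababaabbba => babaabbba => abaabbba => baabbba => aabbba => abbba => bbba => bba => ba => a
  | baabbbbaaabb => aabbbbaaabb => abbbbaaabb => bbbbaaabb => bbbaaabb => bbaaabb => baaabb => aaabb => aabb => abb => bb

ab->b; ba->a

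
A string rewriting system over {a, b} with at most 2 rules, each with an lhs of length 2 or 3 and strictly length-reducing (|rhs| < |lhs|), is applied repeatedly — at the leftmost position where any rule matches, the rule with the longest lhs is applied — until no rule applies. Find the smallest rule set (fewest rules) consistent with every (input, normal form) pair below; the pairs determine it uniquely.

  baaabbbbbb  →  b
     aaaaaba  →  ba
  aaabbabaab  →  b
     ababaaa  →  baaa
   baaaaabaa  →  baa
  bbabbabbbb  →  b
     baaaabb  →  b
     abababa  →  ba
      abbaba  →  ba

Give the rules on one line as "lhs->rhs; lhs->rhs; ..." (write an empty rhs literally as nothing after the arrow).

  | baaabbbbbb => baabbbbbb => babbbbbb => bbbbbbb => bbbbbb => bbbbb => bbbb => bbb => bb => b
  | aaaaaba => aaaaba => aaaba => aaba => aba => ba
  | aaabbabaab => aabbabaab => abbabaab => bbabaab => babaab => bbaab => baab => bab => bb => b
  | ababaaa => babaaa => bbaaa => baaa

ab->b; bb->b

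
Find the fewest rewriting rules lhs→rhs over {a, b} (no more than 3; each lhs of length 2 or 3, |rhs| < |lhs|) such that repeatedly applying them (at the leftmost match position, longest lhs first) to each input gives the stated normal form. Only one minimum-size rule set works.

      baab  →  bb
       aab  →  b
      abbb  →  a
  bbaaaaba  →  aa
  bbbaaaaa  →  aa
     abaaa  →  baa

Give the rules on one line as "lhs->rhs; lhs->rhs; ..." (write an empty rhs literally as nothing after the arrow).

  | baab => bab => bb
  | aab => ab => b
  | abbb => bbb => a
  | bbaaaaba => bbaaaba => bbaaba => bbaba => bbba => aa

aaa->aa; ab->b; bbb->a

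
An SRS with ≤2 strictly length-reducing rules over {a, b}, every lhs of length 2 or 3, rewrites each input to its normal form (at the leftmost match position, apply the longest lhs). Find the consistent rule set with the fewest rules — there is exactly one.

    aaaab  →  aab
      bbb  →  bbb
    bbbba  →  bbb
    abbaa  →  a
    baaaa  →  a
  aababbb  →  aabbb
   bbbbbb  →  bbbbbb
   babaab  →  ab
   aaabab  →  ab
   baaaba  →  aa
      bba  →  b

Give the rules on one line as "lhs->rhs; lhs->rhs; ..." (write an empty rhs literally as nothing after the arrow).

aaa->a; ba->

  | aaaab => aab
  | bbb
  | bbbba => bbb
  | abbaa => aba => a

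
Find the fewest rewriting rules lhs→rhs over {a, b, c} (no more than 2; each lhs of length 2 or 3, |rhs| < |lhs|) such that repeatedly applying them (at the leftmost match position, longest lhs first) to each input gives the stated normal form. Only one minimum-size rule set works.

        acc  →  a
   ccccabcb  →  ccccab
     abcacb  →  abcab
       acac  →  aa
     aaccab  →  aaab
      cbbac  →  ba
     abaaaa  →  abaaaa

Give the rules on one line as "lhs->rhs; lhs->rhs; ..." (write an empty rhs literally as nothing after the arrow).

  | acc => ac => a
  | ccccabcb => ccccab
  | abcacb => abcab
  | acac => aac => aa

ac->a; cb->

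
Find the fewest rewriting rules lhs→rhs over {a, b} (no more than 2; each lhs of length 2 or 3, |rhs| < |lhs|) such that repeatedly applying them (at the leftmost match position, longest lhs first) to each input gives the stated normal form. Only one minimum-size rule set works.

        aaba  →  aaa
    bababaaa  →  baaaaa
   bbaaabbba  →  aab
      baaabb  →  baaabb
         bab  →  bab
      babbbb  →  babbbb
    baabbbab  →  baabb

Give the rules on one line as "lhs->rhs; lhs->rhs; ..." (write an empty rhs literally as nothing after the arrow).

  | aaba => aaa
  | bababaaa => baabaaa => baaaaa
  | bbaaabbba => aabbba => aab
  | baaabb

aba->aa; bba->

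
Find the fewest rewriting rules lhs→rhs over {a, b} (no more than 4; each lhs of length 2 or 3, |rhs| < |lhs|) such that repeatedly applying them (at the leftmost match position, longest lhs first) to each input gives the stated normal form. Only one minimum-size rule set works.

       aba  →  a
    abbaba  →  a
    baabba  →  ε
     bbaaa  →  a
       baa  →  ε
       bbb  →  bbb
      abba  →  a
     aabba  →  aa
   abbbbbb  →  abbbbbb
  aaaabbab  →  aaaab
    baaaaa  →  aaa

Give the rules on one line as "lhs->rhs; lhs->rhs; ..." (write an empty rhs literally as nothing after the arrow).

  | aba => a
  | abbaba => ababa => aba => a
  | baabba => bba => ba => ε
  | bbaaa => baaa => a

ba->; baa->; bba->ba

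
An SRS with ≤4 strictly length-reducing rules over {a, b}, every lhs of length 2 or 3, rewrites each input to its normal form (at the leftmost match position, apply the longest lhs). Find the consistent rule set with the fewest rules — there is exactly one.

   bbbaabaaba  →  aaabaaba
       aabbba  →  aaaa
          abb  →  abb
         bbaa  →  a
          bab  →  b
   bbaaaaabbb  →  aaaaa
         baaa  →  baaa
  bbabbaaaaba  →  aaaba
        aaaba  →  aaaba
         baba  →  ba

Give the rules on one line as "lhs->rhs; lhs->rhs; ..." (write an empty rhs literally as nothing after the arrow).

  | bbbaabaaba => aaabaaba
  | aabbba => aaaa
  | abb
  | bbaa => a

bab->b; bba->; bbb->a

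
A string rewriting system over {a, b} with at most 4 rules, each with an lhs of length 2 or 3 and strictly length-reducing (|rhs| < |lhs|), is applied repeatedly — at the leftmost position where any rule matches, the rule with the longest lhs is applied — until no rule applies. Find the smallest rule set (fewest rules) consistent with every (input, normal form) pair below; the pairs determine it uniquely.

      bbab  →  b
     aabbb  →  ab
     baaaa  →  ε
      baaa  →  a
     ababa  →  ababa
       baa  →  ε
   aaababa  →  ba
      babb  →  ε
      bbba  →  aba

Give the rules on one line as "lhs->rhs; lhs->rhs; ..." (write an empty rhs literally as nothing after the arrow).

  | bbab => aab => b
  | aabbb => bbb => ab
  | baaaa => aa => ε
  | baaa => a

aa->; aaa->b; baa->; bb->a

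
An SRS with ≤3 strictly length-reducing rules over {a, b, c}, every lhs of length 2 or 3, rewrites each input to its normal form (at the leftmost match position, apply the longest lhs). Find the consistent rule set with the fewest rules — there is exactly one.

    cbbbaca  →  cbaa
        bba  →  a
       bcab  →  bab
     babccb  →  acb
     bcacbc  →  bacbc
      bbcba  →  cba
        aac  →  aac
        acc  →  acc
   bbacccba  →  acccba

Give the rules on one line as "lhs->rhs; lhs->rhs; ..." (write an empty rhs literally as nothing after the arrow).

abc->ba; bb->; ca->a

  | cbbbaca => cbaca => cbaa
  | bba => a
  | bcab => bab
  | babccb => bbacb => acb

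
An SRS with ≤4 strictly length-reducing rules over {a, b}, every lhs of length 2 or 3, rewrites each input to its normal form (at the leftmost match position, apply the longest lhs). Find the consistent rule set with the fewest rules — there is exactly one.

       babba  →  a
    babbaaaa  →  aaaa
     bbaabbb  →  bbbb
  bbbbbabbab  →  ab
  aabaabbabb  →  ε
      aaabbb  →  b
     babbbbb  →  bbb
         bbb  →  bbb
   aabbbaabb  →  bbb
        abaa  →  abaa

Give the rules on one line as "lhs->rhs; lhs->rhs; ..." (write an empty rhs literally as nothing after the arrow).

aab->b; abb->; bab->ab; bba->ba

  | babba => abba => a
  | babbaaaa => abbaaaa => aaaa
  | bbaabbb => baabbb => bbbb
  | bbbbbabbab => bbbbabbab => bbbabbab => bbabbab => babbab => abbab => ab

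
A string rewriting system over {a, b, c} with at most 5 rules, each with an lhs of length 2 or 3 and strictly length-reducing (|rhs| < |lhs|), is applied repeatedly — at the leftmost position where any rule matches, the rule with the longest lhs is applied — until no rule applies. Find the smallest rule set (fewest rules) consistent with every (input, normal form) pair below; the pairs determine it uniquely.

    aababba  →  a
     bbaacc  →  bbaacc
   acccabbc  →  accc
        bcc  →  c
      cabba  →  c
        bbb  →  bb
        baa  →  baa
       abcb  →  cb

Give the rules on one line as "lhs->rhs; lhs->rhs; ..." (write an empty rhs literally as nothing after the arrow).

  | aababba => aabba => aba => a
  | bbaacc
  | acccabbc => acccbc => accc
  | bcc => c

ab->; bbb->bb; bc->; cba->c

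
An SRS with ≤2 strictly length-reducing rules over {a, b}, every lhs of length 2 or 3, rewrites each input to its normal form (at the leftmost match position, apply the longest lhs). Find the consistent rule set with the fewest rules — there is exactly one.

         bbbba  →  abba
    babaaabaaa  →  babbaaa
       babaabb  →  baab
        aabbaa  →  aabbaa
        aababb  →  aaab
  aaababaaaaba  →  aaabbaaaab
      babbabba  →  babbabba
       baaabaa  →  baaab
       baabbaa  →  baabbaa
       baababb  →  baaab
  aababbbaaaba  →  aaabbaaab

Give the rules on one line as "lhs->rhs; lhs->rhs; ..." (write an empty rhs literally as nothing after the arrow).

aba->ab; bbb->ab

  | bbbba => abba
  | babaaabaaa => babaabaaa => bababaaa => babbaaa
  | babaabb => bababb => babbb => baab
  | aabbaa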